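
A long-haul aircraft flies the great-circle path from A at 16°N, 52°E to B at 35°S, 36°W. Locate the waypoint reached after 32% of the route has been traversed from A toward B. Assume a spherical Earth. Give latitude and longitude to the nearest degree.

≈ 3°S, 27°E

The haversine formula gives a central angle δ ≈ 1.702 rad (97.5°) between the endpoints.
Interpolate at f = 0.32 with slerp weights a = sin((1−f)δ)/sin δ ≈ 0.924, b = sin(fδ)/sin δ ≈ 0.523.
p = a·p₁ + b·p₂ ≈ (0.893, 0.448, -0.045); φ = arcsin(p_z) ≈ -2.59°, λ = atan2(p_y, p_x) ≈ 26.65°.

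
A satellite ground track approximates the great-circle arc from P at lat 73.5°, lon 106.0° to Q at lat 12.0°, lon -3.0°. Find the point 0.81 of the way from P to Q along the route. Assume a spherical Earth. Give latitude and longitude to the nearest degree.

≈ lat 27°, lon 2°

Write both endpoints as unit vectors p₁, p₂ with components (cos φ cos λ, cos φ sin λ, sin φ).
The central angle between the endpoints is δ = arccos(p₁·p₂) ≈ 1.462 rad (83.7°).
Interpolate at f = 0.81 with slerp weights a = sin((1−f)δ)/sin δ ≈ 0.276, b = sin(fδ)/sin δ ≈ 0.932.
p = a·p₁ + b·p₂ ≈ (0.888, 0.028, 0.458); φ = arcsin(p_z) ≈ 27.27°, λ = atan2(p_y, p_x) ≈ 1.78°.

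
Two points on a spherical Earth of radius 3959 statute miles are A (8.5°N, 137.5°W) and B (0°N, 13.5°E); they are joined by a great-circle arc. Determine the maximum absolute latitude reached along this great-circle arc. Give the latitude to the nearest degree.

The great circle lies in the plane with unit normal n̂ = (p₁ × p₂)/|p₁ × p₂|.
Here n̂_z ≈ +0.956; the vertex latitude is φ_max = arccos|n̂_z| ≈ 17.1°.
Check via Clairaut: cos φ_max = |cos φ₁| · sin C = cos(8.5°)·sin(75.1°) ≈ 0.956, again giving ≈ 17.1°.

≈ 17°N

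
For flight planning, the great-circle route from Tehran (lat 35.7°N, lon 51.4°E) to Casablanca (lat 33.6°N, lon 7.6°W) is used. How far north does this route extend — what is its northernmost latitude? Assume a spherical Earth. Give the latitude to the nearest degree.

The great circle lies in the plane with unit normal n̂ = (p₁ × p₂)/|p₁ × p₂|.
Here n̂_z ≈ -0.782; the vertex latitude is φ_max = arccos|n̂_z| ≈ 38.5°.
Check via Clairaut: cos φ_max = |cos φ₁| · sin C = cos(35.7°)·sin(74.4°) ≈ 0.782, again giving ≈ 38.5°.

≈ 39°N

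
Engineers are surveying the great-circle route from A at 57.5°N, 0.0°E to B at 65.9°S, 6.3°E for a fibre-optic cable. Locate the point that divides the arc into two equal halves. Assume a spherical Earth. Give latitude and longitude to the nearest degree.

≈ 4°S, 3°E

Convert each endpoint to a unit vector on the sphere (x = cos φ cos λ, y = cos φ sin λ, z = sin φ).
The central angle between the endpoints is δ = arccos(p₁·p₂) ≈ 2.155 rad (123.5°).
Interpolate at f = 1/2 with slerp weights a = sin((1−f)δ)/sin δ ≈ 1.056, b = sin(fδ)/sin δ ≈ 1.056.
p = a·p₁ + b·p₂ ≈ (0.996, 0.047, -0.073); φ = arcsin(p_z) ≈ -4.21°, λ = atan2(p_y, p_x) ≈ 2.72°.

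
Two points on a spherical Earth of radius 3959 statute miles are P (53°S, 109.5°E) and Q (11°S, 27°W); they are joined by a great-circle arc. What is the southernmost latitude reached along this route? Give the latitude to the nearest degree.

≈ 65°S

The great circle lies in the plane with unit normal n̂ = (p₁ × p₂)/|p₁ × p₂|.
Here n̂_z ≈ -0.423; the vertex latitude is φ_max = arccos|n̂_z| ≈ 65.0°.
Check via Clairaut: cos φ_max = |cos φ₁| · sin C = cos(53.0°)·sin(135.3°) ≈ 0.423, again giving ≈ 65.0°.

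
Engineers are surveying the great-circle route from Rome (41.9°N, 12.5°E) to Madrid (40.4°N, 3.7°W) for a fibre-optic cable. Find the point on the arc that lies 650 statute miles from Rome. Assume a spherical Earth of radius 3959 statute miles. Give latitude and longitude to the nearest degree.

≈ 41°N, 0°E

The haversine formula gives a central angle δ ≈ 0.214 rad (12.3°) between the endpoints. The total great-circle distance is δ·R ≈ 0.214 × 3959 ≈ 848 mi, so the target fraction is f = 650/848 ≈ 0.767.
Interpolate at f ≈ 0.767 with slerp weights a = sin((1−f)δ)/sin δ ≈ 0.235, b = sin(fδ)/sin δ ≈ 0.769.
p = a·p₁ + b·p₂ ≈ (0.755, 0.000, 0.655); φ = arcsin(p_z) ≈ 40.95°, λ = atan2(p_y, p_x) ≈ 0.01°.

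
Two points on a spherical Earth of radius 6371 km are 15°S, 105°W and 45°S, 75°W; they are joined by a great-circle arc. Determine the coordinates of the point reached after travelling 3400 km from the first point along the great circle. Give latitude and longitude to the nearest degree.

≈ 39°S, 84°W

Write both endpoints as unit vectors p₁, p₂ with components (cos φ cos λ, cos φ sin λ, sin φ).
The central angle between the endpoints is δ = arccos(p₁·p₂) ≈ 0.685 rad (39.2°). The total great-circle distance is δ·R ≈ 0.685 × 6371 ≈ 4363 km, so the target fraction is f = 3400/4363 ≈ 0.779.
Interpolate at f ≈ 0.779 with slerp weights a = sin((1−f)δ)/sin δ ≈ 0.238, b = sin(fδ)/sin δ ≈ 0.804.
p = a·p₁ + b·p₂ ≈ (0.088, -0.771, -0.630); φ = arcsin(p_z) ≈ -39.07°, λ = atan2(p_y, p_x) ≈ -83.52°.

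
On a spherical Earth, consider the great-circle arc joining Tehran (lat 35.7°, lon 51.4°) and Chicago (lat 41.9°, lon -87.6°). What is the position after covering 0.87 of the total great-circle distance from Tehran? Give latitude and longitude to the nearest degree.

≈ lat 52°, lon -77°

Write both endpoints as unit vectors p₁, p₂ with components (cos φ cos λ, cos φ sin λ, sin φ).
The central angle between the endpoints is δ = arccos(p₁·p₂) ≈ 1.637 rad (93.8°).
Interpolate at f = 0.87 with slerp weights a = sin((1−f)δ)/sin δ ≈ 0.212, b = sin(fδ)/sin δ ≈ 0.992.
p = a·p₁ + b·p₂ ≈ (0.138, -0.603, 0.786); φ = arcsin(p_z) ≈ 51.79°, λ = atan2(p_y, p_x) ≈ -77.09°.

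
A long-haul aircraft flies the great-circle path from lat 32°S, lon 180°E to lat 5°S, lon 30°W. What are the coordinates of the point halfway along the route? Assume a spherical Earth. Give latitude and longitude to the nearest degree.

≈ lat 51°S, lon 88°W

From cos δ = sin φ₁ sin φ₂ + cos φ₁ cos φ₂ cos Δλ, the central angle is δ ≈ 2.326 rad (133.3°).
Interpolate at f = 1/2 with slerp weights a = sin((1−f)δ)/sin δ ≈ 1.261, b = sin(fδ)/sin δ ≈ 1.261.
p = a·p₁ + b·p₂ ≈ (0.019, -0.628, -0.778); φ = arcsin(p_z) ≈ -51.08°, λ = atan2(p_y, p_x) ≈ -88.31°.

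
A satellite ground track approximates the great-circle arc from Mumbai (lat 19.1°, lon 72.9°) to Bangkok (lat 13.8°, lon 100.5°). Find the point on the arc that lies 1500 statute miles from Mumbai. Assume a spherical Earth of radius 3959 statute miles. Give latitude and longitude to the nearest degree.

≈ lat 15°, lon 95°

Write both endpoints as unit vectors p₁, p₂ with components (cos φ cos λ, cos φ sin λ, sin φ).
The central angle between the endpoints is δ = arccos(p₁·p₂) ≈ 0.471 rad (27.0°). The total great-circle distance is δ·R ≈ 0.471 × 3959 ≈ 1863 mi, so the target fraction is f = 1500/1863 ≈ 0.805.
Interpolate at f ≈ 0.805 with slerp weights a = sin((1−f)δ)/sin δ ≈ 0.202, b = sin(fδ)/sin δ ≈ 0.816.
p = a·p₁ + b·p₂ ≈ (-0.088, 0.961, 0.261); φ = arcsin(p_z) ≈ 15.11°, λ = atan2(p_y, p_x) ≈ 95.24°.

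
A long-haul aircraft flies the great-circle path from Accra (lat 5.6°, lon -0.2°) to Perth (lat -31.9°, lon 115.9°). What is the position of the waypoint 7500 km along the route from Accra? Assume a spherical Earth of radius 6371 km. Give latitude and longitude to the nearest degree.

The haversine formula gives a central angle δ ≈ 2.008 rad (115.0°) between the endpoints. The total great-circle distance is δ·R ≈ 2.008 × 6371 ≈ 12792 km, so the target fraction is f = 7500/12792 ≈ 0.586.
Interpolate at f ≈ 0.586 with slerp weights a = sin((1−f)δ)/sin δ ≈ 0.815, b = sin(fδ)/sin δ ≈ 1.019.
p = a·p₁ + b·p₂ ≈ (0.433, 0.776, -0.459); φ = arcsin(p_z) ≈ -27.33°, λ = atan2(p_y, p_x) ≈ 60.82°.

≈ lat -27°, lon 61°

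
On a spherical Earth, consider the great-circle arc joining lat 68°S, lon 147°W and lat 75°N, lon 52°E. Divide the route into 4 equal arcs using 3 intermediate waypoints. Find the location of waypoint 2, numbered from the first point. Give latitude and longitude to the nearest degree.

Write both endpoints as unit vectors p₁, p₂ with components (cos φ cos λ, cos φ sin λ, sin φ).
The central angle between the endpoints is δ = arccos(p₁·p₂) ≈ 2.982 rad (170.8°).
Interpolate at f = 2/4 with slerp weights a = sin((1−f)δ)/sin δ ≈ 6.266, b = sin(fδ)/sin δ ≈ 6.266.
p = a·p₁ + b·p₂ ≈ (-0.970, -0.000, 0.243); φ = arcsin(p_z) ≈ 14.05°, λ = atan2(p_y, p_x) ≈ -179.97°.

≈ lat 14°N, lon 180°E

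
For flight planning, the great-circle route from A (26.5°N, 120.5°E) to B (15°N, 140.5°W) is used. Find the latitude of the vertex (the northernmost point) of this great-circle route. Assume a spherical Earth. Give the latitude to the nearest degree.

≈ 31°N

The great circle lies in the plane with unit normal n̂ = (p₁ × p₂)/|p₁ × p₂|.
Here n̂_z ≈ +0.854; the vertex latitude is φ_max = arccos|n̂_z| ≈ 31.4°.
Check via Clairaut: cos φ_max = |cos φ₁| · sin C = cos(26.5°)·sin(72.6°) ≈ 0.854, again giving ≈ 31.4°.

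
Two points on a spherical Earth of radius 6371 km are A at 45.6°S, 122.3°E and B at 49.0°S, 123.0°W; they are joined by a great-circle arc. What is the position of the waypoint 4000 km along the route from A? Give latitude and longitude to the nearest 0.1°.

The haversine formula gives a central angle δ ≈ 1.216 rad (69.7°) between the endpoints. The total great-circle distance is δ·R ≈ 1.216 × 6371 ≈ 7747 km, so the target fraction is f = 4000/7747 ≈ 0.516.
Interpolate at f ≈ 0.516 with slerp weights a = sin((1−f)δ)/sin δ ≈ 0.592, b = sin(fδ)/sin δ ≈ 0.626.
p = a·p₁ + b·p₂ ≈ (-0.445, 0.005, -0.895); φ = arcsin(p_z) ≈ -63.57°, λ = atan2(p_y, p_x) ≈ 179.32°.

≈ 63.6°S, 179.3°E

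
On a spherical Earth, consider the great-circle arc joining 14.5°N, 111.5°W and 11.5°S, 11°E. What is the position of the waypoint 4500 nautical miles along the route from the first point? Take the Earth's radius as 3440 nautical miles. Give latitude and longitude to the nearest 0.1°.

Write both endpoints as unit vectors p₁, p₂ with components (cos φ cos λ, cos φ sin λ, sin φ).
The central angle between the endpoints is δ = arccos(p₁·p₂) ≈ 2.165 rad (124.0°). The total great-circle distance is δ·R ≈ 2.165 × 3440 ≈ 7447 nmi, so the target fraction is f = 4500/7447 ≈ 0.604.
Interpolate at f ≈ 0.604 with slerp weights a = sin((1−f)δ)/sin δ ≈ 0.912, b = sin(fδ)/sin δ ≈ 1.165.
p = a·p₁ + b·p₂ ≈ (0.797, -0.603, -0.004); φ = arcsin(p_z) ≈ -0.23°, λ = atan2(p_y, p_x) ≈ -37.12°.

≈ 0.2°S, 37.1°W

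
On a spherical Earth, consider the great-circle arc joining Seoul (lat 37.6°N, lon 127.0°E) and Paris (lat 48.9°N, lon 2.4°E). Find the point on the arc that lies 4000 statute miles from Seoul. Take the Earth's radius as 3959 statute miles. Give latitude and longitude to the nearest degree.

≈ lat 62°N, lon 36°E

Convert each endpoint to a unit vector on the sphere (x = cos φ cos λ, y = cos φ sin λ, z = sin φ).
The central angle between the endpoints is δ = arccos(p₁·p₂) ≈ 1.406 rad (80.6°). The total great-circle distance is δ·R ≈ 1.406 × 3959 ≈ 5566 mi, so the target fraction is f = 4000/5566 ≈ 0.719.
Interpolate at f ≈ 0.719 with slerp weights a = sin((1−f)δ)/sin δ ≈ 0.391, b = sin(fδ)/sin δ ≈ 0.859.
p = a·p₁ + b·p₂ ≈ (0.378, 0.271, 0.885); φ = arcsin(p_z) ≈ 62.31°, λ = atan2(p_y, p_x) ≈ 35.65°.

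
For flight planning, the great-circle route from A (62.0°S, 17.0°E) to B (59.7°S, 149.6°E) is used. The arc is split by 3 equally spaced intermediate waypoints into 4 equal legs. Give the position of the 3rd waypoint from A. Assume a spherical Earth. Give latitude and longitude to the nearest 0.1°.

Write both endpoints as unit vectors p₁, p₂ with components (cos φ cos λ, cos φ sin λ, sin φ).
The central angle between the endpoints is δ = arccos(p₁·p₂) ≈ 0.925 rad (53.0°).
Interpolate at f = 3/4 with slerp weights a = sin((1−f)δ)/sin δ ≈ 0.287, b = sin(fδ)/sin δ ≈ 0.801.
p = a·p₁ + b·p₂ ≈ (-0.220, 0.244, -0.945); φ = arcsin(p_z) ≈ -70.85°, λ = atan2(p_y, p_x) ≈ 132.01°.

≈ (70.8°S, 132.0°E)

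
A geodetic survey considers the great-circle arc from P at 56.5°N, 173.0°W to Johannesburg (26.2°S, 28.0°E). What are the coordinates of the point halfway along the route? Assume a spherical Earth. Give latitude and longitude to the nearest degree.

Write both endpoints as unit vectors p₁, p₂ with components (cos φ cos λ, cos φ sin λ, sin φ).
The central angle between the endpoints is δ = arccos(p₁·p₂) ≈ 2.551 rad (146.2°).
Interpolate at f = 1/2 with slerp weights a = sin((1−f)δ)/sin δ ≈ 1.718, b = sin(fδ)/sin δ ≈ 1.718.
p = a·p₁ + b·p₂ ≈ (0.420, 0.608, 0.674); φ = arcsin(p_z) ≈ 42.37°, λ = atan2(p_y, p_x) ≈ 55.38°.

≈ 42°N, 55°E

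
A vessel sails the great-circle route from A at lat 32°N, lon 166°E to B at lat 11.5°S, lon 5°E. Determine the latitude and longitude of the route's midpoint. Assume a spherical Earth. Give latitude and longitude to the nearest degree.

≈ lat 45°N, lon 62°E

From cos δ = sin φ₁ sin φ₂ + cos φ₁ cos φ₂ cos Δλ, the central angle is δ ≈ 2.671 rad (153.0°).
Interpolate at f = 1/2 with slerp weights a = sin((1−f)δ)/sin δ ≈ 2.146, b = sin(fδ)/sin δ ≈ 2.146.
p = a·p₁ + b·p₂ ≈ (0.329, 0.623, 0.709); φ = arcsin(p_z) ≈ 45.17°, λ = atan2(p_y, p_x) ≈ 62.18°.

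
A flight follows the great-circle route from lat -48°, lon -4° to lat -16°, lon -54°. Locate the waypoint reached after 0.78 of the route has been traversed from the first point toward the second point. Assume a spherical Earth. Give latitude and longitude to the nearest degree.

Write both endpoints as unit vectors p₁, p₂ with components (cos φ cos λ, cos φ sin λ, sin φ).
The central angle between the endpoints is δ = arccos(p₁·p₂) ≈ 0.904 rad (51.8°).
Interpolate at f = 0.78 with slerp weights a = sin((1−f)δ)/sin δ ≈ 0.251, b = sin(fδ)/sin δ ≈ 0.825.
p = a·p₁ + b·p₂ ≈ (0.634, -0.653, -0.414); φ = arcsin(p_z) ≈ -24.47°, λ = atan2(p_y, p_x) ≈ -45.86°.

≈ lat -24°, lon -46°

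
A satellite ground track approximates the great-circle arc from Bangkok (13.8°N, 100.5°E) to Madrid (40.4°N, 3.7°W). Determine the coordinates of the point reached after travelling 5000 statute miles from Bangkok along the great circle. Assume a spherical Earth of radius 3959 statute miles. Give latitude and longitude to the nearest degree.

≈ (44°N, 22°E)

Write both endpoints as unit vectors p₁, p₂ with components (cos φ cos λ, cos φ sin λ, sin φ).
The central angle between the endpoints is δ = arccos(p₁·p₂) ≈ 1.598 rad (91.5°). The total great-circle distance is δ·R ≈ 1.598 × 3959 ≈ 6325 mi, so the target fraction is f = 5000/6325 ≈ 0.791.
Interpolate at f ≈ 0.791 with slerp weights a = sin((1−f)δ)/sin δ ≈ 0.329, b = sin(fδ)/sin δ ≈ 0.953.
p = a·p₁ + b·p₂ ≈ (0.666, 0.267, 0.696); φ = arcsin(p_z) ≈ 44.13°, λ = atan2(p_y, p_x) ≈ 21.83°.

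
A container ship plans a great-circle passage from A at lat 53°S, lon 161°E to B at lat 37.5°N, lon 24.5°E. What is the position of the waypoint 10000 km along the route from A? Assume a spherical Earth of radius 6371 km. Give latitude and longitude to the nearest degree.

Write both endpoints as unit vectors p₁, p₂ with components (cos φ cos λ, cos φ sin λ, sin φ).
The central angle between the endpoints is δ = arccos(p₁·p₂) ≈ 2.554 rad (146.4°). The total great-circle distance is δ·R ≈ 2.554 × 6371 ≈ 16274 km, so the target fraction is f = 10000/16274 ≈ 0.614.
Interpolate at f ≈ 0.614 with slerp weights a = sin((1−f)δ)/sin δ ≈ 1.504, b = sin(fδ)/sin δ ≈ 1.805.
p = a·p₁ + b·p₂ ≈ (0.447, 0.889, -0.102); φ = arcsin(p_z) ≈ -5.87°, λ = atan2(p_y, p_x) ≈ 63.28°.

≈ lat 6°S, lon 63°E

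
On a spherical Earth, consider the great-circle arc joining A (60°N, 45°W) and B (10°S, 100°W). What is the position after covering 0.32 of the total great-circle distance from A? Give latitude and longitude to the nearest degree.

≈ (40°N, 73°W)

From cos δ = sin φ₁ sin φ₂ + cos φ₁ cos φ₂ cos Δλ, the central angle is δ ≈ 1.438 rad (82.4°).
Interpolate at f = 0.32 with slerp weights a = sin((1−f)δ)/sin δ ≈ 0.837, b = sin(fδ)/sin δ ≈ 0.448.
p = a·p₁ + b·p₂ ≈ (0.219, -0.730, 0.647); φ = arcsin(p_z) ≈ 40.30°, λ = atan2(p_y, p_x) ≈ -73.30°.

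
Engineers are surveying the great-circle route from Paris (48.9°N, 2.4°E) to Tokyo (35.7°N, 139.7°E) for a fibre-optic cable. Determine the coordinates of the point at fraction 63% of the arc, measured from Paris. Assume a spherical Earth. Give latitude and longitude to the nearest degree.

≈ 62°N, 109°E

Write both endpoints as unit vectors p₁, p₂ with components (cos φ cos λ, cos φ sin λ, sin φ).
The central angle between the endpoints is δ = arccos(p₁·p₂) ≈ 1.523 rad (87.3°).
Interpolate at f = 0.63 with slerp weights a = sin((1−f)δ)/sin δ ≈ 0.535, b = sin(fδ)/sin δ ≈ 0.820.
p = a·p₁ + b·p₂ ≈ (-0.157, 0.445, 0.882); φ = arcsin(p_z) ≈ 61.83°, λ = atan2(p_y, p_x) ≈ 109.36°.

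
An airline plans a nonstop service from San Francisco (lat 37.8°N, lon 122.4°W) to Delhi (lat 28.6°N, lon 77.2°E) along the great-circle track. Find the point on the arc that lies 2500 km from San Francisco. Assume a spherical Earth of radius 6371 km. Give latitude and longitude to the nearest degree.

≈ lat 59°N, lon 136°W

The haversine formula gives a central angle δ ≈ 1.939 rad (111.1°) between the endpoints. The total great-circle distance is δ·R ≈ 1.939 × 6371 ≈ 12355 km, so the target fraction is f = 2500/12355 ≈ 0.202.
Interpolate at f ≈ 0.202 with slerp weights a = sin((1−f)δ)/sin δ ≈ 1.072, b = sin(fδ)/sin δ ≈ 0.410.
p = a·p₁ + b·p₂ ≈ (-0.374, -0.364, 0.853); φ = arcsin(p_z) ≈ 58.54°, λ = atan2(p_y, p_x) ≈ -135.78°.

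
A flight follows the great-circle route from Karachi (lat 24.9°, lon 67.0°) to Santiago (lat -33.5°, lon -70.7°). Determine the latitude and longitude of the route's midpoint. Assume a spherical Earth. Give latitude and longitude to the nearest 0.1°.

Convert each endpoint to a unit vector on the sphere (x = cos φ cos λ, y = cos φ sin λ, z = sin φ).
The central angle between the endpoints is δ = arccos(p₁·p₂) ≈ 2.485 rad (142.4°).
Interpolate at f = 1/2 with slerp weights a = sin((1−f)δ)/sin δ ≈ 1.550, b = sin(fδ)/sin δ ≈ 1.550.
p = a·p₁ + b·p₂ ≈ (0.976, 0.074, -0.203); φ = arcsin(p_z) ≈ -11.70°, λ = atan2(p_y, p_x) ≈ 4.35°.

≈ lat -11.7°, lon 4.3°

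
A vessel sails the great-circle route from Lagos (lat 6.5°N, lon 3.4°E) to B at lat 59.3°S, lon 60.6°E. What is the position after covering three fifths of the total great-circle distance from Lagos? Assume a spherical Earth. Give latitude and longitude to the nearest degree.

Convert each endpoint to a unit vector on the sphere (x = cos φ cos λ, y = cos φ sin λ, z = sin φ).
The central angle between the endpoints is δ = arccos(p₁·p₂) ≈ 1.392 rad (79.8°).
Interpolate at f = 3/5 with slerp weights a = sin((1−f)δ)/sin δ ≈ 0.537, b = sin(fδ)/sin δ ≈ 0.754.
p = a·p₁ + b·p₂ ≈ (0.722, 0.367, -0.587); φ = arcsin(p_z) ≈ -35.95°, λ = atan2(p_y, p_x) ≈ 26.95°.

≈ lat 36°S, lon 27°E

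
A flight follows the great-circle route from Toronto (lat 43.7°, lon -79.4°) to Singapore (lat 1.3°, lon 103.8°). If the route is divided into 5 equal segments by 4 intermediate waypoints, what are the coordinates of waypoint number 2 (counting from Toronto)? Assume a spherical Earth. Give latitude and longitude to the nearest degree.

The haversine formula gives a central angle δ ≈ 2.355 rad (134.9°) between the endpoints.
Interpolate at f = 2/5 with slerp weights a = sin((1−f)δ)/sin δ ≈ 1.394, b = sin(fδ)/sin δ ≈ 1.142.
p = a·p₁ + b·p₂ ≈ (-0.087, 0.118, 0.989); φ = arcsin(p_z) ≈ 81.59°, λ = atan2(p_y, p_x) ≈ 126.43°.

≈ lat 82°, lon 126°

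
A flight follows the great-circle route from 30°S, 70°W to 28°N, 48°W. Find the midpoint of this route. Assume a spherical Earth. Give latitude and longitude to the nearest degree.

Write both endpoints as unit vectors p₁, p₂ with components (cos φ cos λ, cos φ sin λ, sin φ).
The central angle between the endpoints is δ = arccos(p₁·p₂) ≈ 1.077 rad (61.7°).
Interpolate at f = 1/2 with slerp weights a = sin((1−f)δ)/sin δ ≈ 0.582, b = sin(fδ)/sin δ ≈ 0.582.
p = a·p₁ + b·p₂ ≈ (0.517, -0.856, -0.018); φ = arcsin(p_z) ≈ -1.02°, λ = atan2(p_y, p_x) ≈ -58.89°.

≈ 1°S, 59°W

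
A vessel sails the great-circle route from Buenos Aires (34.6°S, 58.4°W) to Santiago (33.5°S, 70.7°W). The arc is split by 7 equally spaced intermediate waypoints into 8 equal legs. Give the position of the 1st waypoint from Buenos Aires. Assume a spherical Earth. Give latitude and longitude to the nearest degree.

Write both endpoints as unit vectors p₁, p₂ with components (cos φ cos λ, cos φ sin λ, sin φ).
The central angle between the endpoints is δ = arccos(p₁·p₂) ≈ 0.179 rad (10.2°).
Interpolate at f = 1/8 with slerp weights a = sin((1−f)δ)/sin δ ≈ 0.876, b = sin(fδ)/sin δ ≈ 0.126.
p = a·p₁ + b·p₂ ≈ (0.413, -0.713, -0.567); φ = arcsin(p_z) ≈ -34.53°, λ = atan2(p_y, p_x) ≈ -59.95°.

≈ 35°S, 60°W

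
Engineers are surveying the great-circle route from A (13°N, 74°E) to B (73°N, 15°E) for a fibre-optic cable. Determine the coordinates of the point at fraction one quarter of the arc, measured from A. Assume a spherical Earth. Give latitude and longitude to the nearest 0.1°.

Convert each endpoint to a unit vector on the sphere (x = cos φ cos λ, y = cos φ sin λ, z = sin φ).
The central angle between the endpoints is δ = arccos(p₁·p₂) ≈ 1.201 rad (68.8°).
Interpolate at f = 1/4 with slerp weights a = sin((1−f)δ)/sin δ ≈ 0.841, b = sin(fδ)/sin δ ≈ 0.317.
p = a·p₁ + b·p₂ ≈ (0.315, 0.811, 0.492); φ = arcsin(p_z) ≈ 29.50°, λ = atan2(p_y, p_x) ≈ 68.76°.

≈ (29.5°N, 68.8°E)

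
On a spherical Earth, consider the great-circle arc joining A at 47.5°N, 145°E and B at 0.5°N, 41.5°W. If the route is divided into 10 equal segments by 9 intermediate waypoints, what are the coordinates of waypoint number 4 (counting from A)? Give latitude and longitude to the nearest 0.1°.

From cos δ = sin φ₁ sin φ₂ + cos φ₁ cos φ₂ cos Δλ, the central angle is δ ≈ 2.298 rad (131.7°).
Interpolate at f = 4/10 with slerp weights a = sin((1−f)δ)/sin δ ≈ 1.314, b = sin(fδ)/sin δ ≈ 1.064.
p = a·p₁ + b·p₂ ≈ (0.070, -0.196, 0.978); φ = arcsin(p_z) ≈ 77.99°, λ = atan2(p_y, p_x) ≈ -70.37°.

≈ 78.0°N, 70.4°W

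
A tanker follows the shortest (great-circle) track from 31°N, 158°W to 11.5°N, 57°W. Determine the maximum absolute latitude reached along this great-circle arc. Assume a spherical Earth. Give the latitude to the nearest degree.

The great circle lies in the plane with unit normal n̂ = (p₁ × p₂)/|p₁ × p₂|.
Here n̂_z ≈ +0.826; the vertex latitude is φ_max = arccos|n̂_z| ≈ 34.3°.

≈ 34°N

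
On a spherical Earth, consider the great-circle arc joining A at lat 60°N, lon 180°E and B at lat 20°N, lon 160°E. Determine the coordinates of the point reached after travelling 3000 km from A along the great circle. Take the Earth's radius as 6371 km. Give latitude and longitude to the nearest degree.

≈ lat 35°N, lon 165°E

Convert each endpoint to a unit vector on the sphere (x = cos φ cos λ, y = cos φ sin λ, z = sin φ).
The central angle between the endpoints is δ = arccos(p₁·p₂) ≈ 0.741 rad (42.5°). The total great-circle distance is δ·R ≈ 0.741 × 6371 ≈ 4722 km, so the target fraction is f = 3000/4722 ≈ 0.635.
Interpolate at f ≈ 0.635 with slerp weights a = sin((1−f)δ)/sin δ ≈ 0.395, b = sin(fδ)/sin δ ≈ 0.672.
p = a·p₁ + b·p₂ ≈ (-0.791, 0.216, 0.572); φ = arcsin(p_z) ≈ 34.91°, λ = atan2(p_y, p_x) ≈ 164.73°.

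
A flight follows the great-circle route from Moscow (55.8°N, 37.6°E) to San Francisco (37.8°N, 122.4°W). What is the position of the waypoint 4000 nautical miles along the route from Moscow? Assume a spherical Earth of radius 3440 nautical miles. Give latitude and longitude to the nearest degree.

Convert each endpoint to a unit vector on the sphere (x = cos φ cos λ, y = cos φ sin λ, z = sin φ).
The central angle between the endpoints is δ = arccos(p₁·p₂) ≈ 1.481 rad (84.9°). The total great-circle distance is δ·R ≈ 1.481 × 3440 ≈ 5095 nmi, so the target fraction is f = 4000/5095 ≈ 0.785.
Interpolate at f ≈ 0.785 with slerp weights a = sin((1−f)δ)/sin δ ≈ 0.314, b = sin(fδ)/sin δ ≈ 0.922.
p = a·p₁ + b·p₂ ≈ (-0.250, -0.507, 0.825); φ = arcsin(p_z) ≈ 55.56°, λ = atan2(p_y, p_x) ≈ -116.27°.

≈ 56°N, 116°W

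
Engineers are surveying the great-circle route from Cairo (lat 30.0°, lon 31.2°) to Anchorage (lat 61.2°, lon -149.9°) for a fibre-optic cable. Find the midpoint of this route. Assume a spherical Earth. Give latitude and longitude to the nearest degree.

≈ lat 74°, lon 33°

Write both endpoints as unit vectors p₁, p₂ with components (cos φ cos λ, cos φ sin λ, sin φ).
The central angle between the endpoints is δ = arccos(p₁·p₂) ≈ 1.550 rad (88.8°).
Interpolate at f = 1/2 with slerp weights a = sin((1−f)δ)/sin δ ≈ 0.700, b = sin(fδ)/sin δ ≈ 0.700.
p = a·p₁ + b·p₂ ≈ (0.227, 0.145, 0.963); φ = arcsin(p_z) ≈ 74.39°, λ = atan2(p_y, p_x) ≈ 32.58°.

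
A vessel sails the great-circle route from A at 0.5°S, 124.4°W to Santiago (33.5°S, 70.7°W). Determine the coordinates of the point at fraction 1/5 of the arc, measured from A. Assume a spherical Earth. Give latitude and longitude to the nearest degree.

≈ 8°S, 115°W

Write both endpoints as unit vectors p₁, p₂ with components (cos φ cos λ, cos φ sin λ, sin φ).
The central angle between the endpoints is δ = arccos(p₁·p₂) ≈ 1.049 rad (60.1°).
Interpolate at f = 1/5 with slerp weights a = sin((1−f)δ)/sin δ ≈ 0.858, b = sin(fδ)/sin δ ≈ 0.240.
p = a·p₁ + b·p₂ ≈ (-0.419, -0.897, -0.140); φ = arcsin(p_z) ≈ -8.05°, λ = atan2(p_y, p_x) ≈ -115.02°.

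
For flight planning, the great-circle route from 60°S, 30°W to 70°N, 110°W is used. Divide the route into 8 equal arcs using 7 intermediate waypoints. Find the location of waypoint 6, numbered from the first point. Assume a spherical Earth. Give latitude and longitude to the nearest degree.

≈ 40°N, 73°W

The haversine formula gives a central angle δ ≈ 2.472 rad (141.6°) between the endpoints.
Interpolate at f = 6/8 with slerp weights a = sin((1−f)δ)/sin δ ≈ 0.934, b = sin(fδ)/sin δ ≈ 1.547.
p = a·p₁ + b·p₂ ≈ (0.223, -0.731, 0.645); φ = arcsin(p_z) ≈ 40.18°, λ = atan2(p_y, p_x) ≈ -73.01°.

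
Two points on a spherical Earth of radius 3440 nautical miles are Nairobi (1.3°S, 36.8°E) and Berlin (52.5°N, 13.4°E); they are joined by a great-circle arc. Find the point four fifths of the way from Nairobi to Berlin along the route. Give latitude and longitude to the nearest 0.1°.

≈ 42.1°N, 20.7°E

Write both endpoints as unit vectors p₁, p₂ with components (cos φ cos λ, cos φ sin λ, sin φ).
The central angle between the endpoints is δ = arccos(p₁·p₂) ≈ 1.000 rad (57.3°).
Interpolate at f = 4/5 with slerp weights a = sin((1−f)δ)/sin δ ≈ 0.236, b = sin(fδ)/sin δ ≈ 0.852.
p = a·p₁ + b·p₂ ≈ (0.694, 0.262, 0.671); φ = arcsin(p_z) ≈ 42.14°, λ = atan2(p_y, p_x) ≈ 20.66°.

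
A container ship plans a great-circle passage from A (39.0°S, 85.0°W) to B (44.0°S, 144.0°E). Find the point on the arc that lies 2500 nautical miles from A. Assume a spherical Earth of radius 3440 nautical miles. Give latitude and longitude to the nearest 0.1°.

From cos δ = sin φ₁ sin φ₂ + cos φ₁ cos φ₂ cos Δλ, the central angle is δ ≈ 1.500 rad (86.0°). The total great-circle distance is δ·R ≈ 1.500 × 3440 ≈ 5161 nmi, so the target fraction is f = 2500/5161 ≈ 0.484.
Interpolate at f ≈ 0.484 with slerp weights a = sin((1−f)δ)/sin δ ≈ 0.700, b = sin(fδ)/sin δ ≈ 0.666.
p = a·p₁ + b·p₂ ≈ (-0.340, -0.261, -0.904); φ = arcsin(p_z) ≈ -64.62°, λ = atan2(p_y, p_x) ≈ -142.54°.

≈ (64.6°S, 142.5°W)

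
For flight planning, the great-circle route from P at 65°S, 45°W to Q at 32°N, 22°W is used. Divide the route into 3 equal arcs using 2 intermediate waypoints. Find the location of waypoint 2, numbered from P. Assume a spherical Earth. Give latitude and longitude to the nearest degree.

≈ 1°S, 27°W

Write both endpoints as unit vectors p₁, p₂ with components (cos φ cos λ, cos φ sin λ, sin φ).
The central angle between the endpoints is δ = arccos(p₁·p₂) ≈ 1.722 rad (98.6°).
Interpolate at f = 2/3 with slerp weights a = sin((1−f)δ)/sin δ ≈ 0.549, b = sin(fδ)/sin δ ≈ 0.922.
p = a·p₁ + b·p₂ ≈ (0.889, -0.457, -0.009); φ = arcsin(p_z) ≈ -0.51°, λ = atan2(p_y, p_x) ≈ -27.20°.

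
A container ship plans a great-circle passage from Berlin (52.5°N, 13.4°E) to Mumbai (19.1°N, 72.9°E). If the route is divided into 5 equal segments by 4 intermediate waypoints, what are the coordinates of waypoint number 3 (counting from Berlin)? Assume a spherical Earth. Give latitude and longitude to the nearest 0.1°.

≈ 35.8°N, 55.6°E

Write both endpoints as unit vectors p₁, p₂ with components (cos φ cos λ, cos φ sin λ, sin φ).
The central angle between the endpoints is δ = arccos(p₁·p₂) ≈ 0.987 rad (56.5°).
Interpolate at f = 3/5 with slerp weights a = sin((1−f)δ)/sin δ ≈ 0.461, b = sin(fδ)/sin δ ≈ 0.669.
p = a·p₁ + b·p₂ ≈ (0.459, 0.669, 0.585); φ = arcsin(p_z) ≈ 35.77°, λ = atan2(p_y, p_x) ≈ 55.56°.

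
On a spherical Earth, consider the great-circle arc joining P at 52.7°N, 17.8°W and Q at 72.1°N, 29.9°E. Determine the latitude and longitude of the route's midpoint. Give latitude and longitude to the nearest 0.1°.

≈ 64.2°N, 2.2°W

Write both endpoints as unit vectors p₁, p₂ with components (cos φ cos λ, cos φ sin λ, sin φ).
The central angle between the endpoints is δ = arccos(p₁·p₂) ≈ 0.490 rad (28.1°).
Interpolate at f = 1/2 with slerp weights a = sin((1−f)δ)/sin δ ≈ 0.515, b = sin(fδ)/sin δ ≈ 0.515.
p = a·p₁ + b·p₂ ≈ (0.435, -0.017, 0.900); φ = arcsin(p_z) ≈ 64.21°, λ = atan2(p_y, p_x) ≈ -2.18°.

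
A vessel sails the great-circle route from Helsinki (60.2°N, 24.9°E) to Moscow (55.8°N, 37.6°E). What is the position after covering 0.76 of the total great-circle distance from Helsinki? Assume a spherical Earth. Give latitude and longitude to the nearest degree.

Convert each endpoint to a unit vector on the sphere (x = cos φ cos λ, y = cos φ sin λ, z = sin φ).
The central angle between the endpoints is δ = arccos(p₁·p₂) ≈ 0.140 rad (8.0°).
Interpolate at f = 0.76 with slerp weights a = sin((1−f)δ)/sin δ ≈ 0.241, b = sin(fδ)/sin δ ≈ 0.761.
p = a·p₁ + b·p₂ ≈ (0.447, 0.311, 0.838); φ = arcsin(p_z) ≈ 56.97°, λ = atan2(p_y, p_x) ≈ 34.83°.

≈ 57°N, 35°E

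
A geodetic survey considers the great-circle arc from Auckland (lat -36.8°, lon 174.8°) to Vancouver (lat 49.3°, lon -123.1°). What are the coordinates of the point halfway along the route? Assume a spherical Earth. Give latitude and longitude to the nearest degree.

Write both endpoints as unit vectors p₁, p₂ with components (cos φ cos λ, cos φ sin λ, sin φ).
The central angle between the endpoints is δ = arccos(p₁·p₂) ≈ 1.782 rad (102.1°).
Interpolate at f = 1/2 with slerp weights a = sin((1−f)δ)/sin δ ≈ 0.795, b = sin(fδ)/sin δ ≈ 0.795.
p = a·p₁ + b·p₂ ≈ (-0.918, -0.377, 0.127); φ = arcsin(p_z) ≈ 7.27°, λ = atan2(p_y, p_x) ≈ -157.67°.

≈ lat 7°, lon -158°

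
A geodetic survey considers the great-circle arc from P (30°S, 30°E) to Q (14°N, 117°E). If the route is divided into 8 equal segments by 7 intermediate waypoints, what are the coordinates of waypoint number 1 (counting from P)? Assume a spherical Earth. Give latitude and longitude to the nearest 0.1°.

≈ (26.6°S, 42.8°E)

Convert each endpoint to a unit vector on the sphere (x = cos φ cos λ, y = cos φ sin λ, z = sin φ).
The central angle between the endpoints is δ = arccos(p₁·p₂) ≈ 1.648 rad (94.4°).
Interpolate at f = 1/8 with slerp weights a = sin((1−f)δ)/sin δ ≈ 0.995, b = sin(fδ)/sin δ ≈ 0.205.
p = a·p₁ + b·p₂ ≈ (0.656, 0.608, -0.448); φ = arcsin(p_z) ≈ -26.60°, λ = atan2(p_y, p_x) ≈ 42.84°.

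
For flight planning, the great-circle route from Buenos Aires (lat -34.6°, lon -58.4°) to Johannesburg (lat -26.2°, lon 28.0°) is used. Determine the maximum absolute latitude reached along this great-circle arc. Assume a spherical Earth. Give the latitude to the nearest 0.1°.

The great circle lies in the plane with unit normal n̂ = (p₁ × p₂)/|p₁ × p₂|.
Here n̂_z ≈ +0.772; the vertex latitude is φ_max = arccos|n̂_z| ≈ 39.5°.
Check via Clairaut: cos φ_max = |cos φ₁| · sin C = cos(34.6°)·sin(110.3°) ≈ 0.772, again giving ≈ 39.5°.

≈ -39.5°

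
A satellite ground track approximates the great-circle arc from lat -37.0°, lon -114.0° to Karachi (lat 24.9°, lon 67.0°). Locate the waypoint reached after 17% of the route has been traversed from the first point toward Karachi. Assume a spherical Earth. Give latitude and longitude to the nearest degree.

≈ lat -65°, lon -119°

Write both endpoints as unit vectors p₁, p₂ with components (cos φ cos λ, cos φ sin λ, sin φ).
The central angle between the endpoints is δ = arccos(p₁·p₂) ≈ 2.930 rad (167.9°).
Interpolate at f = 0.17 with slerp weights a = sin((1−f)δ)/sin δ ≈ 3.101, b = sin(fδ)/sin δ ≈ 2.274.
p = a·p₁ + b·p₂ ≈ (-0.202, -0.364, -0.909); φ = arcsin(p_z) ≈ -65.39°, λ = atan2(p_y, p_x) ≈ -118.96°.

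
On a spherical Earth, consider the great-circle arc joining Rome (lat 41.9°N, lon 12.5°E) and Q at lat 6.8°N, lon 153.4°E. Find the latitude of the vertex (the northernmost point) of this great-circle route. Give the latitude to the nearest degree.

The great circle lies in the plane with unit normal n̂ = (p₁ × p₂)/|p₁ × p₂|.
Here n̂_z ≈ +0.536; the vertex latitude is φ_max = arccos|n̂_z| ≈ 57.6°.

≈ 58°N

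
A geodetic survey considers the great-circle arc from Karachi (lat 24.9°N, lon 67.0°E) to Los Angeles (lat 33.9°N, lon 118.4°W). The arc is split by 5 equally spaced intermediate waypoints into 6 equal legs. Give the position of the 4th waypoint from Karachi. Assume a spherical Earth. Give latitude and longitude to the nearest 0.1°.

The haversine formula gives a central angle δ ≈ 2.111 rad (121.0°) between the endpoints.
Interpolate at f = 4/6 with slerp weights a = sin((1−f)δ)/sin δ ≈ 0.755, b = sin(fδ)/sin δ ≈ 1.151.
p = a·p₁ + b·p₂ ≈ (-0.187, -0.210, 0.960); φ = arcsin(p_z) ≈ 73.67°, λ = atan2(p_y, p_x) ≈ -131.65°.

≈ lat 73.7°N, lon 131.6°W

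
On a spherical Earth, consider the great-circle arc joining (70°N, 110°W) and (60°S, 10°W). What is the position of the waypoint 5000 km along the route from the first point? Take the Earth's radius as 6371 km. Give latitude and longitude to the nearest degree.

≈ (35°N, 58°W)

Write both endpoints as unit vectors p₁, p₂ with components (cos φ cos λ, cos φ sin λ, sin φ).
The central angle between the endpoints is δ = arccos(p₁·p₂) ≈ 2.575 rad (147.5°). The total great-circle distance is δ·R ≈ 2.575 × 6371 ≈ 16402 km, so the target fraction is f = 5000/16402 ≈ 0.305.
Interpolate at f ≈ 0.305 with slerp weights a = sin((1−f)δ)/sin δ ≈ 1.817, b = sin(fδ)/sin δ ≈ 1.316.
p = a·p₁ + b·p₂ ≈ (0.435, -0.698, 0.568); φ = arcsin(p_z) ≈ 34.63°, λ = atan2(p_y, p_x) ≈ -58.06°.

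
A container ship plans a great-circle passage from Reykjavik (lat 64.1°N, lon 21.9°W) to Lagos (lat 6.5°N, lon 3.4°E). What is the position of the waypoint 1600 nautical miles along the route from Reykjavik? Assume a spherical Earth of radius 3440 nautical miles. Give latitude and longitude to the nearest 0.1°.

The haversine formula gives a central angle δ ≈ 1.054 rad (60.4°) between the endpoints. The total great-circle distance is δ·R ≈ 1.054 × 3440 ≈ 3625 nmi, so the target fraction is f = 1600/3625 ≈ 0.441.
Interpolate at f ≈ 0.441 with slerp weights a = sin((1−f)δ)/sin δ ≈ 0.639, b = sin(fδ)/sin δ ≈ 0.516.
p = a·p₁ + b·p₂ ≈ (0.771, -0.074, 0.633); φ = arcsin(p_z) ≈ 39.27°, λ = atan2(p_y, p_x) ≈ -5.46°.

≈ lat 39.3°N, lon 5.5°W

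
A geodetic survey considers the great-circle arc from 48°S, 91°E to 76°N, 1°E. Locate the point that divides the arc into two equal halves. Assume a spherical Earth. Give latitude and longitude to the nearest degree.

Convert each endpoint to a unit vector on the sphere (x = cos φ cos λ, y = cos φ sin λ, z = sin φ).
The central angle between the endpoints is δ = arccos(p₁·p₂) ≈ 2.376 rad (136.1°).
Interpolate at f = 1/2 with slerp weights a = sin((1−f)δ)/sin δ ≈ 1.339, b = sin(fδ)/sin δ ≈ 1.339.
p = a·p₁ + b·p₂ ≈ (0.308, 0.901, 0.304); φ = arcsin(p_z) ≈ 17.71°, λ = atan2(p_y, p_x) ≈ 71.12°.

≈ 18°N, 71°E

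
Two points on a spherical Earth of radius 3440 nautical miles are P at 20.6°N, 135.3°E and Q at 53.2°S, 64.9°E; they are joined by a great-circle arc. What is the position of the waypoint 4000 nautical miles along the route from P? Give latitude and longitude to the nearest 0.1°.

≈ 34.6°S, 96.1°E

Convert each endpoint to a unit vector on the sphere (x = cos φ cos λ, y = cos φ sin λ, z = sin φ).
The central angle between the endpoints is δ = arccos(p₁·p₂) ≈ 1.665 rad (95.4°). The total great-circle distance is δ·R ≈ 1.665 × 3440 ≈ 5726 nmi, so the target fraction is f = 4000/5726 ≈ 0.699.
Interpolate at f ≈ 0.699 with slerp weights a = sin((1−f)δ)/sin δ ≈ 0.483, b = sin(fδ)/sin δ ≈ 0.922.
p = a·p₁ + b·p₂ ≈ (-0.087, 0.818, -0.568); φ = arcsin(p_z) ≈ -34.63°, λ = atan2(p_y, p_x) ≈ 96.08°.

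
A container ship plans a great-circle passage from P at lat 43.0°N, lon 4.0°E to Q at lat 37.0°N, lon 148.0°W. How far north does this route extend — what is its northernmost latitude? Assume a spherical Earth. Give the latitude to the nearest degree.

≈ 74°N

The great circle lies in the plane with unit normal n̂ = (p₁ × p₂)/|p₁ × p₂|.
Here n̂_z ≈ -0.276; the vertex latitude is φ_max = arccos|n̂_z| ≈ 74.0°.
Check via Clairaut: cos φ_max = |cos φ₁| · sin C = cos(43.0°)·sin(22.1°) ≈ 0.276, again giving ≈ 74.0°.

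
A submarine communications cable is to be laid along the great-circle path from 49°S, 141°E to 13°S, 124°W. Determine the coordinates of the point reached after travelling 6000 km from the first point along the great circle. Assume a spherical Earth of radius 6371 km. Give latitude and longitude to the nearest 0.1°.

≈ 33.9°S, 147.0°W

Write both endpoints as unit vectors p₁, p₂ with components (cos φ cos λ, cos φ sin λ, sin φ).
The central angle between the endpoints is δ = arccos(p₁·p₂) ≈ 1.456 rad (83.5°). The total great-circle distance is δ·R ≈ 1.456 × 6371 ≈ 9279 km, so the target fraction is f = 6000/9279 ≈ 0.647.
Interpolate at f ≈ 0.647 with slerp weights a = sin((1−f)δ)/sin δ ≈ 0.496, b = sin(fδ)/sin δ ≈ 0.814.
p = a·p₁ + b·p₂ ≈ (-0.696, -0.453, -0.557); φ = arcsin(p_z) ≈ -33.85°, λ = atan2(p_y, p_x) ≈ -146.95°.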